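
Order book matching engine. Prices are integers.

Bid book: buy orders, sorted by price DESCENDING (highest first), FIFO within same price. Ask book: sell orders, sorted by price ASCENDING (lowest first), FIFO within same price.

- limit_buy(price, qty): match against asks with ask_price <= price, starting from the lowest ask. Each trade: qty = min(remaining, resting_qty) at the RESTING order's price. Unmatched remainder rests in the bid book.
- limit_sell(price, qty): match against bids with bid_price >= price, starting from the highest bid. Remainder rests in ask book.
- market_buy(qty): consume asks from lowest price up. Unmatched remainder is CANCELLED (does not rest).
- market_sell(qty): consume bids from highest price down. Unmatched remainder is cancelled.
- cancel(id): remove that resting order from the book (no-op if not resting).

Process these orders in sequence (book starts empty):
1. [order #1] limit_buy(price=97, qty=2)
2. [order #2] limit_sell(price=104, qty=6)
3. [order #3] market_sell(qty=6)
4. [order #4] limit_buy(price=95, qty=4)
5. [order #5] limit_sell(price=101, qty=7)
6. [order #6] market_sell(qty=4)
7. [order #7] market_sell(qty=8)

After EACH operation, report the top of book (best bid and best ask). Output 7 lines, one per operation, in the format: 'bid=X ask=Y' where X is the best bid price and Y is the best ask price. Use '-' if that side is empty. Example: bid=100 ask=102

Answer: bid=97 ask=-
bid=97 ask=104
bid=- ask=104
bid=95 ask=104
bid=95 ask=101
bid=- ask=101
bid=- ask=101

Derivation:
After op 1 [order #1] limit_buy(price=97, qty=2): fills=none; bids=[#1:2@97] asks=[-]
After op 2 [order #2] limit_sell(price=104, qty=6): fills=none; bids=[#1:2@97] asks=[#2:6@104]
After op 3 [order #3] market_sell(qty=6): fills=#1x#3:2@97; bids=[-] asks=[#2:6@104]
After op 4 [order #4] limit_buy(price=95, qty=4): fills=none; bids=[#4:4@95] asks=[#2:6@104]
After op 5 [order #5] limit_sell(price=101, qty=7): fills=none; bids=[#4:4@95] asks=[#5:7@101 #2:6@104]
After op 6 [order #6] market_sell(qty=4): fills=#4x#6:4@95; bids=[-] asks=[#5:7@101 #2:6@104]
After op 7 [order #7] market_sell(qty=8): fills=none; bids=[-] asks=[#5:7@101 #2:6@104]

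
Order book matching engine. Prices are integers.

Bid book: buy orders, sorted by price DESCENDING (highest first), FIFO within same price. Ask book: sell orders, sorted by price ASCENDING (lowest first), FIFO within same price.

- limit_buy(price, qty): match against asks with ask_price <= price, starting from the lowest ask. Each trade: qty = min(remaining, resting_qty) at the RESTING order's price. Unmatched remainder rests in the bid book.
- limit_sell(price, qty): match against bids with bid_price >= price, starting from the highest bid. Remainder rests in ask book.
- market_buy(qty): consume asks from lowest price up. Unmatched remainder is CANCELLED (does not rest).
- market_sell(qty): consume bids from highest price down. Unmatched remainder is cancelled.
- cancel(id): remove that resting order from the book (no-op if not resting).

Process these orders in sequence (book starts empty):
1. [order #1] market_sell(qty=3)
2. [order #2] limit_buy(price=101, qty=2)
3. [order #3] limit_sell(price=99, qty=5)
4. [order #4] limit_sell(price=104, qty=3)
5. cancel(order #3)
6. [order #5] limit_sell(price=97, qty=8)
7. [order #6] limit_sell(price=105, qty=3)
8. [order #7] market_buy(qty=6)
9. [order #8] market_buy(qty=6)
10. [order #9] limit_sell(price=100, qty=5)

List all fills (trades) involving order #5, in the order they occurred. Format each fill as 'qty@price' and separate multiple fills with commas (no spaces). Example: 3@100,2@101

After op 1 [order #1] market_sell(qty=3): fills=none; bids=[-] asks=[-]
After op 2 [order #2] limit_buy(price=101, qty=2): fills=none; bids=[#2:2@101] asks=[-]
After op 3 [order #3] limit_sell(price=99, qty=5): fills=#2x#3:2@101; bids=[-] asks=[#3:3@99]
After op 4 [order #4] limit_sell(price=104, qty=3): fills=none; bids=[-] asks=[#3:3@99 #4:3@104]
After op 5 cancel(order #3): fills=none; bids=[-] asks=[#4:3@104]
After op 6 [order #5] limit_sell(price=97, qty=8): fills=none; bids=[-] asks=[#5:8@97 #4:3@104]
After op 7 [order #6] limit_sell(price=105, qty=3): fills=none; bids=[-] asks=[#5:8@97 #4:3@104 #6:3@105]
After op 8 [order #7] market_buy(qty=6): fills=#7x#5:6@97; bids=[-] asks=[#5:2@97 #4:3@104 #6:3@105]
After op 9 [order #8] market_buy(qty=6): fills=#8x#5:2@97 #8x#4:3@104 #8x#6:1@105; bids=[-] asks=[#6:2@105]
After op 10 [order #9] limit_sell(price=100, qty=5): fills=none; bids=[-] asks=[#9:5@100 #6:2@105]

Answer: 6@97,2@97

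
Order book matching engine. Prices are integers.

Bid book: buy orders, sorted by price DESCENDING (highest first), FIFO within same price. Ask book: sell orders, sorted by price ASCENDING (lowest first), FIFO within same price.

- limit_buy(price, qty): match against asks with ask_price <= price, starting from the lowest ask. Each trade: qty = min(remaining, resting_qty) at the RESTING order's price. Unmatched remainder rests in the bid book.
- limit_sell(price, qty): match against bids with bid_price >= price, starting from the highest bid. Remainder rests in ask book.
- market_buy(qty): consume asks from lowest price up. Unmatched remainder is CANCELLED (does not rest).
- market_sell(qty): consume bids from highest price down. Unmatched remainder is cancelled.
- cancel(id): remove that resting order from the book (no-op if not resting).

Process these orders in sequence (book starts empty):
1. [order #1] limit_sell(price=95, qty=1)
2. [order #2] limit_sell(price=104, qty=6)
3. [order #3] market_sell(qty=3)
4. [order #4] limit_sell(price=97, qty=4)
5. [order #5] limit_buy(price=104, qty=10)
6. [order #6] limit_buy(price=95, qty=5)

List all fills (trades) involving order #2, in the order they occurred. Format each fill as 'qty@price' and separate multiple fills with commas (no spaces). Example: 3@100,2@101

Answer: 5@104

Derivation:
After op 1 [order #1] limit_sell(price=95, qty=1): fills=none; bids=[-] asks=[#1:1@95]
After op 2 [order #2] limit_sell(price=104, qty=6): fills=none; bids=[-] asks=[#1:1@95 #2:6@104]
After op 3 [order #3] market_sell(qty=3): fills=none; bids=[-] asks=[#1:1@95 #2:6@104]
After op 4 [order #4] limit_sell(price=97, qty=4): fills=none; bids=[-] asks=[#1:1@95 #4:4@97 #2:6@104]
After op 5 [order #5] limit_buy(price=104, qty=10): fills=#5x#1:1@95 #5x#4:4@97 #5x#2:5@104; bids=[-] asks=[#2:1@104]
After op 6 [order #6] limit_buy(price=95, qty=5): fills=none; bids=[#6:5@95] asks=[#2:1@104]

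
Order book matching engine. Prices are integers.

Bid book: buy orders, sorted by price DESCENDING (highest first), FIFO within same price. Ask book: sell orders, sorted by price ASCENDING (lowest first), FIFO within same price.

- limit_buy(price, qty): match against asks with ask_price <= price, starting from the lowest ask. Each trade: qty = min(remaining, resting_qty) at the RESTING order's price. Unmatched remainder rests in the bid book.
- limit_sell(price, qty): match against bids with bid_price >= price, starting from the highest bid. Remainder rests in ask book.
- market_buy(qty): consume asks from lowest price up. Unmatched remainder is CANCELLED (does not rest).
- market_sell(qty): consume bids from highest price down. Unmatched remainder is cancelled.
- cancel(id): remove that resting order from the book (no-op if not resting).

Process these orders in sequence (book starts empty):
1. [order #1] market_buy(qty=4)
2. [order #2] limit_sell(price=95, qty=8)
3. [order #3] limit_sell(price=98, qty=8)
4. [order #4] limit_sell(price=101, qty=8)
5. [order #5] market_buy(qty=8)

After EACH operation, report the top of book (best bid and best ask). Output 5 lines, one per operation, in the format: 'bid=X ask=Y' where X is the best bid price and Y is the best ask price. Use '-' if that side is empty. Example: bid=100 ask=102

Answer: bid=- ask=-
bid=- ask=95
bid=- ask=95
bid=- ask=95
bid=- ask=98

Derivation:
After op 1 [order #1] market_buy(qty=4): fills=none; bids=[-] asks=[-]
After op 2 [order #2] limit_sell(price=95, qty=8): fills=none; bids=[-] asks=[#2:8@95]
After op 3 [order #3] limit_sell(price=98, qty=8): fills=none; bids=[-] asks=[#2:8@95 #3:8@98]
After op 4 [order #4] limit_sell(price=101, qty=8): fills=none; bids=[-] asks=[#2:8@95 #3:8@98 #4:8@101]
After op 5 [order #5] market_buy(qty=8): fills=#5x#2:8@95; bids=[-] asks=[#3:8@98 #4:8@101]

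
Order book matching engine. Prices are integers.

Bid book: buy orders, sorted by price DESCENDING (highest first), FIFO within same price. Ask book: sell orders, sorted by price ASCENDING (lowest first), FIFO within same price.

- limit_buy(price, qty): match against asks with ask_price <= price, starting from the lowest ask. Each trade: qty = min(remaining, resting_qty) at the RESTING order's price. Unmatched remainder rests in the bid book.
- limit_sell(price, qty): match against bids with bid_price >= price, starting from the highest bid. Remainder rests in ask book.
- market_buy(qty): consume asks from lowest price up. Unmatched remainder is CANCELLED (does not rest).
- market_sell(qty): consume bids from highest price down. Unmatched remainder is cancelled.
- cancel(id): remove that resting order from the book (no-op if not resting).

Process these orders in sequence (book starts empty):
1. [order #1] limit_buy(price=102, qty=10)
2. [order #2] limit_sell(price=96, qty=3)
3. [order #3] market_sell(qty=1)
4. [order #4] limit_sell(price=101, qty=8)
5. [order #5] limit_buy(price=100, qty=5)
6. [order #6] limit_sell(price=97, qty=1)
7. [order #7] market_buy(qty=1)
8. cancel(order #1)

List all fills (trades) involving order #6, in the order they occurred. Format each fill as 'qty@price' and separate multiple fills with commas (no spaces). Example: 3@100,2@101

After op 1 [order #1] limit_buy(price=102, qty=10): fills=none; bids=[#1:10@102] asks=[-]
After op 2 [order #2] limit_sell(price=96, qty=3): fills=#1x#2:3@102; bids=[#1:7@102] asks=[-]
After op 3 [order #3] market_sell(qty=1): fills=#1x#3:1@102; bids=[#1:6@102] asks=[-]
After op 4 [order #4] limit_sell(price=101, qty=8): fills=#1x#4:6@102; bids=[-] asks=[#4:2@101]
After op 5 [order #5] limit_buy(price=100, qty=5): fills=none; bids=[#5:5@100] asks=[#4:2@101]
After op 6 [order #6] limit_sell(price=97, qty=1): fills=#5x#6:1@100; bids=[#5:4@100] asks=[#4:2@101]
After op 7 [order #7] market_buy(qty=1): fills=#7x#4:1@101; bids=[#5:4@100] asks=[#4:1@101]
After op 8 cancel(order #1): fills=none; bids=[#5:4@100] asks=[#4:1@101]

Answer: 1@100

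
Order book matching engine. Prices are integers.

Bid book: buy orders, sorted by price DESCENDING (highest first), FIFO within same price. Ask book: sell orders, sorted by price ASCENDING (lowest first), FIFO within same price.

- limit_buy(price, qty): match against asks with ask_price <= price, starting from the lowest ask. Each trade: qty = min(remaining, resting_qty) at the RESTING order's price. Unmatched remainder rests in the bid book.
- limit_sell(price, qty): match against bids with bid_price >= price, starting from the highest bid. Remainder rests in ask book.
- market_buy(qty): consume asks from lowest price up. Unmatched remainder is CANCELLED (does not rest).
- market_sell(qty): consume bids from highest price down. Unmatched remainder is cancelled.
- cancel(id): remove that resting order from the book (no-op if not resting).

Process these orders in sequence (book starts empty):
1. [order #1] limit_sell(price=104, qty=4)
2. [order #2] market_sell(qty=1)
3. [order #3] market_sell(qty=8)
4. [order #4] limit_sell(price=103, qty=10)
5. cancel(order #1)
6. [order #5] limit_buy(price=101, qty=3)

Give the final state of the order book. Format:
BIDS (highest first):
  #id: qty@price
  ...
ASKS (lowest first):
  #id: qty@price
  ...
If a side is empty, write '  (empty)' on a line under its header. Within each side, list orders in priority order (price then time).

Answer: BIDS (highest first):
  #5: 3@101
ASKS (lowest first):
  #4: 10@103

Derivation:
After op 1 [order #1] limit_sell(price=104, qty=4): fills=none; bids=[-] asks=[#1:4@104]
After op 2 [order #2] market_sell(qty=1): fills=none; bids=[-] asks=[#1:4@104]
After op 3 [order #3] market_sell(qty=8): fills=none; bids=[-] asks=[#1:4@104]
After op 4 [order #4] limit_sell(price=103, qty=10): fills=none; bids=[-] asks=[#4:10@103 #1:4@104]
After op 5 cancel(order #1): fills=none; bids=[-] asks=[#4:10@103]
After op 6 [order #5] limit_buy(price=101, qty=3): fills=none; bids=[#5:3@101] asks=[#4:10@103]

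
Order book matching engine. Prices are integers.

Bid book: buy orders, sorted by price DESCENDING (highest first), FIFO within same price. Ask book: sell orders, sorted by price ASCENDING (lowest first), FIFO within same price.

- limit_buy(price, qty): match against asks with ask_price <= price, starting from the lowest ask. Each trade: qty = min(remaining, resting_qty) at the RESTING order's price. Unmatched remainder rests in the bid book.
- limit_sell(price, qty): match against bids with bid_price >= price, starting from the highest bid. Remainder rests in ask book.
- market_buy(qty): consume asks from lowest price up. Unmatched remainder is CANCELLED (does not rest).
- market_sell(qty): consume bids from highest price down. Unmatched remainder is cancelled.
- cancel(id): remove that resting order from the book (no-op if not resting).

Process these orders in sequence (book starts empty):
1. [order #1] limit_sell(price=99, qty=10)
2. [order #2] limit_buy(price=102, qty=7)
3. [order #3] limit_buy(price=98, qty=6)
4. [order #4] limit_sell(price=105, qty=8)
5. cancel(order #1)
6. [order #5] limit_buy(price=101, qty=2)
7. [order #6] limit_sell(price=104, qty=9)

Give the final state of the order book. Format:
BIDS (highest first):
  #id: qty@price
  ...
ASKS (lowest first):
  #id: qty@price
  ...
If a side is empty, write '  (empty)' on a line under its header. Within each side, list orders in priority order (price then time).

After op 1 [order #1] limit_sell(price=99, qty=10): fills=none; bids=[-] asks=[#1:10@99]
After op 2 [order #2] limit_buy(price=102, qty=7): fills=#2x#1:7@99; bids=[-] asks=[#1:3@99]
After op 3 [order #3] limit_buy(price=98, qty=6): fills=none; bids=[#3:6@98] asks=[#1:3@99]
After op 4 [order #4] limit_sell(price=105, qty=8): fills=none; bids=[#3:6@98] asks=[#1:3@99 #4:8@105]
After op 5 cancel(order #1): fills=none; bids=[#3:6@98] asks=[#4:8@105]
After op 6 [order #5] limit_buy(price=101, qty=2): fills=none; bids=[#5:2@101 #3:6@98] asks=[#4:8@105]
After op 7 [order #6] limit_sell(price=104, qty=9): fills=none; bids=[#5:2@101 #3:6@98] asks=[#6:9@104 #4:8@105]

Answer: BIDS (highest first):
  #5: 2@101
  #3: 6@98
ASKS (lowest first):
  #6: 9@104
  #4: 8@105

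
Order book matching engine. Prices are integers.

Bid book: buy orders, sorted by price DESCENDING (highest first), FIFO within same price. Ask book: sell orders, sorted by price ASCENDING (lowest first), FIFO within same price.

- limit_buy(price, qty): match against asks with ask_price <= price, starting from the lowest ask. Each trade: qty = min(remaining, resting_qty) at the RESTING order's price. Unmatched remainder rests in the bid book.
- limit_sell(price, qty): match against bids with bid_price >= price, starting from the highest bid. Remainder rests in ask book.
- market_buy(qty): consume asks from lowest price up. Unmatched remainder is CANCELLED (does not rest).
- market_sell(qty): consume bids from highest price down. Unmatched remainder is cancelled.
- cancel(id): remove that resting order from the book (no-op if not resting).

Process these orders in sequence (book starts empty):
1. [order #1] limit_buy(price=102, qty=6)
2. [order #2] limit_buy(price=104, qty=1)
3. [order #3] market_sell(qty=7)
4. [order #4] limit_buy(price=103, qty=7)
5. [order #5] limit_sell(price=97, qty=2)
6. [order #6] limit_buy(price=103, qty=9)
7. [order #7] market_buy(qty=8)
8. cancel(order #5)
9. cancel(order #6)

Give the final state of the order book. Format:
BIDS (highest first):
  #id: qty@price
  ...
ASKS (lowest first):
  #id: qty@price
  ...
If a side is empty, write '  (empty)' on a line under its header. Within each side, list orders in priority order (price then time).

Answer: BIDS (highest first):
  #4: 5@103
ASKS (lowest first):
  (empty)

Derivation:
After op 1 [order #1] limit_buy(price=102, qty=6): fills=none; bids=[#1:6@102] asks=[-]
After op 2 [order #2] limit_buy(price=104, qty=1): fills=none; bids=[#2:1@104 #1:6@102] asks=[-]
After op 3 [order #3] market_sell(qty=7): fills=#2x#3:1@104 #1x#3:6@102; bids=[-] asks=[-]
After op 4 [order #4] limit_buy(price=103, qty=7): fills=none; bids=[#4:7@103] asks=[-]
After op 5 [order #5] limit_sell(price=97, qty=2): fills=#4x#5:2@103; bids=[#4:5@103] asks=[-]
After op 6 [order #6] limit_buy(price=103, qty=9): fills=none; bids=[#4:5@103 #6:9@103] asks=[-]
After op 7 [order #7] market_buy(qty=8): fills=none; bids=[#4:5@103 #6:9@103] asks=[-]
After op 8 cancel(order #5): fills=none; bids=[#4:5@103 #6:9@103] asks=[-]
After op 9 cancel(order #6): fills=none; bids=[#4:5@103] asks=[-]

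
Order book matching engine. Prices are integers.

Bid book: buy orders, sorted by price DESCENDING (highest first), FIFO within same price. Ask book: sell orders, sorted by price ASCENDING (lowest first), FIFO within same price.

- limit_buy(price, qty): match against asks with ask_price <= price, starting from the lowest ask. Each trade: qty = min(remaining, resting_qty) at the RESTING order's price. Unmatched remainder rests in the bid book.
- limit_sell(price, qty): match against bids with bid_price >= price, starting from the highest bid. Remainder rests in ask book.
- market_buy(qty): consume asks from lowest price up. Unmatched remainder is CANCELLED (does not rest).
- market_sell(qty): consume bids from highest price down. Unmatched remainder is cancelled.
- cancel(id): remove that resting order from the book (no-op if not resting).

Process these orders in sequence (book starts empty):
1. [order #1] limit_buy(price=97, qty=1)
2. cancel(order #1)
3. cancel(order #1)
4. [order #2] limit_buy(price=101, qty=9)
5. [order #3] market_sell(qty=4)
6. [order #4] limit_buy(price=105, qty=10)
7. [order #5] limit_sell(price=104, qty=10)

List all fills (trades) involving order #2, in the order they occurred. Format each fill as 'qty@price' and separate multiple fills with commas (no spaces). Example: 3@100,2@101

Answer: 4@101

Derivation:
After op 1 [order #1] limit_buy(price=97, qty=1): fills=none; bids=[#1:1@97] asks=[-]
After op 2 cancel(order #1): fills=none; bids=[-] asks=[-]
After op 3 cancel(order #1): fills=none; bids=[-] asks=[-]
After op 4 [order #2] limit_buy(price=101, qty=9): fills=none; bids=[#2:9@101] asks=[-]
After op 5 [order #3] market_sell(qty=4): fills=#2x#3:4@101; bids=[#2:5@101] asks=[-]
After op 6 [order #4] limit_buy(price=105, qty=10): fills=none; bids=[#4:10@105 #2:5@101] asks=[-]
After op 7 [order #5] limit_sell(price=104, qty=10): fills=#4x#5:10@105; bids=[#2:5@101] asks=[-]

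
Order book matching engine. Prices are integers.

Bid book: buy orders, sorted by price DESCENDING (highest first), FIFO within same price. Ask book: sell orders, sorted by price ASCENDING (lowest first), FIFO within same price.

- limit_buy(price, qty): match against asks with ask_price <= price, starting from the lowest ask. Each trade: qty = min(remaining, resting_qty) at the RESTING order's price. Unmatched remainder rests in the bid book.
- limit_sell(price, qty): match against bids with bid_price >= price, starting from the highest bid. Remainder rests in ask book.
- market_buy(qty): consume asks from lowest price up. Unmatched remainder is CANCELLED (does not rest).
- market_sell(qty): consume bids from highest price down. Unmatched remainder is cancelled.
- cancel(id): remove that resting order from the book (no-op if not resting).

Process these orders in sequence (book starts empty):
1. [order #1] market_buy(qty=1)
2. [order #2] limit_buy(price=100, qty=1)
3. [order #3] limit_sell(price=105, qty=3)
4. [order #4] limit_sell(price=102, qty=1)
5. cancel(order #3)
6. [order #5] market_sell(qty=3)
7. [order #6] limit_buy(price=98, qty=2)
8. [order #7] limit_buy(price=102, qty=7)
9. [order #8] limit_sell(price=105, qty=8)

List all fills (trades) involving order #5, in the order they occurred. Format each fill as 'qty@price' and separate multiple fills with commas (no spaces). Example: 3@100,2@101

Answer: 1@100

Derivation:
After op 1 [order #1] market_buy(qty=1): fills=none; bids=[-] asks=[-]
After op 2 [order #2] limit_buy(price=100, qty=1): fills=none; bids=[#2:1@100] asks=[-]
After op 3 [order #3] limit_sell(price=105, qty=3): fills=none; bids=[#2:1@100] asks=[#3:3@105]
After op 4 [order #4] limit_sell(price=102, qty=1): fills=none; bids=[#2:1@100] asks=[#4:1@102 #3:3@105]
After op 5 cancel(order #3): fills=none; bids=[#2:1@100] asks=[#4:1@102]
After op 6 [order #5] market_sell(qty=3): fills=#2x#5:1@100; bids=[-] asks=[#4:1@102]
After op 7 [order #6] limit_buy(price=98, qty=2): fills=none; bids=[#6:2@98] asks=[#4:1@102]
After op 8 [order #7] limit_buy(price=102, qty=7): fills=#7x#4:1@102; bids=[#7:6@102 #6:2@98] asks=[-]
After op 9 [order #8] limit_sell(price=105, qty=8): fills=none; bids=[#7:6@102 #6:2@98] asks=[#8:8@105]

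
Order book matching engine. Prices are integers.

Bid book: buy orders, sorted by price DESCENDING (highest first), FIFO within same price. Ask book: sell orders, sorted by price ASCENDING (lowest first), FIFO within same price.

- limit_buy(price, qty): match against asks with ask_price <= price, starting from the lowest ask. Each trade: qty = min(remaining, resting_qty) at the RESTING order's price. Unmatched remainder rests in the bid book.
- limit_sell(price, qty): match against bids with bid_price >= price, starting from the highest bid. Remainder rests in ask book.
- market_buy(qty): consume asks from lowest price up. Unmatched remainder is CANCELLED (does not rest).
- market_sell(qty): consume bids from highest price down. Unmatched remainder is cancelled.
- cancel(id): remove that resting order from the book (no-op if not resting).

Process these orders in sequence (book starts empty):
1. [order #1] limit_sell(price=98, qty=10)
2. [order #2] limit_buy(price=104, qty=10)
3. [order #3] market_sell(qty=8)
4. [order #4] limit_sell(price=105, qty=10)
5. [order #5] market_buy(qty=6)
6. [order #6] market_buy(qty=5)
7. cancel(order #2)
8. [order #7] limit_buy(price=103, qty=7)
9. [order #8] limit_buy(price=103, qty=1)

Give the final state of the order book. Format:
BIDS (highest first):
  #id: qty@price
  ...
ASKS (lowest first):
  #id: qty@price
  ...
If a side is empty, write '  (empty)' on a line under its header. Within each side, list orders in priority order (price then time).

After op 1 [order #1] limit_sell(price=98, qty=10): fills=none; bids=[-] asks=[#1:10@98]
After op 2 [order #2] limit_buy(price=104, qty=10): fills=#2x#1:10@98; bids=[-] asks=[-]
After op 3 [order #3] market_sell(qty=8): fills=none; bids=[-] asks=[-]
After op 4 [order #4] limit_sell(price=105, qty=10): fills=none; bids=[-] asks=[#4:10@105]
After op 5 [order #5] market_buy(qty=6): fills=#5x#4:6@105; bids=[-] asks=[#4:4@105]
After op 6 [order #6] market_buy(qty=5): fills=#6x#4:4@105; bids=[-] asks=[-]
After op 7 cancel(order #2): fills=none; bids=[-] asks=[-]
After op 8 [order #7] limit_buy(price=103, qty=7): fills=none; bids=[#7:7@103] asks=[-]
After op 9 [order #8] limit_buy(price=103, qty=1): fills=none; bids=[#7:7@103 #8:1@103] asks=[-]

Answer: BIDS (highest first):
  #7: 7@103
  #8: 1@103
ASKS (lowest first):
  (empty)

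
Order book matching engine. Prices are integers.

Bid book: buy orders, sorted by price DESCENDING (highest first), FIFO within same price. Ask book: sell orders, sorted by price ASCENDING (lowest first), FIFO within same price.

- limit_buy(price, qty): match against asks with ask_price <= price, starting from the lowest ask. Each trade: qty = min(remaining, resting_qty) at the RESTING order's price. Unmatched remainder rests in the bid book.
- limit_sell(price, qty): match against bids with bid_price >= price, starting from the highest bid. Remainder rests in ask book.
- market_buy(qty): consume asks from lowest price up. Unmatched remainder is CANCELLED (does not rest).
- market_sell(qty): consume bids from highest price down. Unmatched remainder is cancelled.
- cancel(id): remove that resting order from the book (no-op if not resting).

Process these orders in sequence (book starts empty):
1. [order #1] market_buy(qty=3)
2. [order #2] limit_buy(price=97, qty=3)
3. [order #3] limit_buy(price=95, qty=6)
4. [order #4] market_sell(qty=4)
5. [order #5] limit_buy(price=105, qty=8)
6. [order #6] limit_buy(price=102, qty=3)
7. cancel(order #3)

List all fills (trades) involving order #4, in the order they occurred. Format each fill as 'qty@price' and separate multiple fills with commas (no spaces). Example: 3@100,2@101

Answer: 3@97,1@95

Derivation:
After op 1 [order #1] market_buy(qty=3): fills=none; bids=[-] asks=[-]
After op 2 [order #2] limit_buy(price=97, qty=3): fills=none; bids=[#2:3@97] asks=[-]
After op 3 [order #3] limit_buy(price=95, qty=6): fills=none; bids=[#2:3@97 #3:6@95] asks=[-]
After op 4 [order #4] market_sell(qty=4): fills=#2x#4:3@97 #3x#4:1@95; bids=[#3:5@95] asks=[-]
After op 5 [order #5] limit_buy(price=105, qty=8): fills=none; bids=[#5:8@105 #3:5@95] asks=[-]
After op 6 [order #6] limit_buy(price=102, qty=3): fills=none; bids=[#5:8@105 #6:3@102 #3:5@95] asks=[-]
After op 7 cancel(order #3): fills=none; bids=[#5:8@105 #6:3@102] asks=[-]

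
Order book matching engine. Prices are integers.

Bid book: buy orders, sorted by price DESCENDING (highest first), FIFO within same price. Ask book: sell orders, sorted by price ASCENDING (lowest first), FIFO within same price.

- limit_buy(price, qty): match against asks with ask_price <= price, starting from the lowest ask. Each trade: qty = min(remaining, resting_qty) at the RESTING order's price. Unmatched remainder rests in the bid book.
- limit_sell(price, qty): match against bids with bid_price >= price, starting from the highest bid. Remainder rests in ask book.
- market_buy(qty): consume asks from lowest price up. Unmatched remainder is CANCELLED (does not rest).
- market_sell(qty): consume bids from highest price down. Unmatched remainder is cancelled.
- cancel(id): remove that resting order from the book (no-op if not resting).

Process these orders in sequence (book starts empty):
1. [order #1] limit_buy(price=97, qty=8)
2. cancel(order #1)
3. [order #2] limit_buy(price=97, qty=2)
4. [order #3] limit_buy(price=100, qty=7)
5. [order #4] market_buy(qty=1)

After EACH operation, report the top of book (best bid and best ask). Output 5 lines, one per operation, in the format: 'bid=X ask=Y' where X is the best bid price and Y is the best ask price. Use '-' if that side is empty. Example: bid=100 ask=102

Answer: bid=97 ask=-
bid=- ask=-
bid=97 ask=-
bid=100 ask=-
bid=100 ask=-

Derivation:
After op 1 [order #1] limit_buy(price=97, qty=8): fills=none; bids=[#1:8@97] asks=[-]
After op 2 cancel(order #1): fills=none; bids=[-] asks=[-]
After op 3 [order #2] limit_buy(price=97, qty=2): fills=none; bids=[#2:2@97] asks=[-]
After op 4 [order #3] limit_buy(price=100, qty=7): fills=none; bids=[#3:7@100 #2:2@97] asks=[-]
After op 5 [order #4] market_buy(qty=1): fills=none; bids=[#3:7@100 #2:2@97] asks=[-]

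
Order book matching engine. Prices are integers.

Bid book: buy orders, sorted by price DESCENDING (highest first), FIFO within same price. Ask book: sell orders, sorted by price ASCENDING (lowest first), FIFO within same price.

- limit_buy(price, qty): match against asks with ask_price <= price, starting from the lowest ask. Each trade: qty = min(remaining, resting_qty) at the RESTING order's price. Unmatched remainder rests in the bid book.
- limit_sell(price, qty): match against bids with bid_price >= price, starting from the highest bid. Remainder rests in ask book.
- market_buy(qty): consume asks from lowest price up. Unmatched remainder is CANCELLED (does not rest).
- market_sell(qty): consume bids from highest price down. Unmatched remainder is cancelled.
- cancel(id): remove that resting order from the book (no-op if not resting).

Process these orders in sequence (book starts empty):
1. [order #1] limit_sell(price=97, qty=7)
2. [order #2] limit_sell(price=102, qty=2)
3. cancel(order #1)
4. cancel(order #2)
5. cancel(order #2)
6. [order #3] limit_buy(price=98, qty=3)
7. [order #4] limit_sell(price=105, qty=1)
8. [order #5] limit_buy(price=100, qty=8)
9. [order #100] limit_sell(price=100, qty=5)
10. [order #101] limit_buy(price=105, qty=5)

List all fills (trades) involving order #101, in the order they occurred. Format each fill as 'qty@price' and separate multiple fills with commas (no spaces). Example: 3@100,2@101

Answer: 1@105

Derivation:
After op 1 [order #1] limit_sell(price=97, qty=7): fills=none; bids=[-] asks=[#1:7@97]
After op 2 [order #2] limit_sell(price=102, qty=2): fills=none; bids=[-] asks=[#1:7@97 #2:2@102]
After op 3 cancel(order #1): fills=none; bids=[-] asks=[#2:2@102]
After op 4 cancel(order #2): fills=none; bids=[-] asks=[-]
After op 5 cancel(order #2): fills=none; bids=[-] asks=[-]
After op 6 [order #3] limit_buy(price=98, qty=3): fills=none; bids=[#3:3@98] asks=[-]
After op 7 [order #4] limit_sell(price=105, qty=1): fills=none; bids=[#3:3@98] asks=[#4:1@105]
After op 8 [order #5] limit_buy(price=100, qty=8): fills=none; bids=[#5:8@100 #3:3@98] asks=[#4:1@105]
After op 9 [order #100] limit_sell(price=100, qty=5): fills=#5x#100:5@100; bids=[#5:3@100 #3:3@98] asks=[#4:1@105]
After op 10 [order #101] limit_buy(price=105, qty=5): fills=#101x#4:1@105; bids=[#101:4@105 #5:3@100 #3:3@98] asks=[-]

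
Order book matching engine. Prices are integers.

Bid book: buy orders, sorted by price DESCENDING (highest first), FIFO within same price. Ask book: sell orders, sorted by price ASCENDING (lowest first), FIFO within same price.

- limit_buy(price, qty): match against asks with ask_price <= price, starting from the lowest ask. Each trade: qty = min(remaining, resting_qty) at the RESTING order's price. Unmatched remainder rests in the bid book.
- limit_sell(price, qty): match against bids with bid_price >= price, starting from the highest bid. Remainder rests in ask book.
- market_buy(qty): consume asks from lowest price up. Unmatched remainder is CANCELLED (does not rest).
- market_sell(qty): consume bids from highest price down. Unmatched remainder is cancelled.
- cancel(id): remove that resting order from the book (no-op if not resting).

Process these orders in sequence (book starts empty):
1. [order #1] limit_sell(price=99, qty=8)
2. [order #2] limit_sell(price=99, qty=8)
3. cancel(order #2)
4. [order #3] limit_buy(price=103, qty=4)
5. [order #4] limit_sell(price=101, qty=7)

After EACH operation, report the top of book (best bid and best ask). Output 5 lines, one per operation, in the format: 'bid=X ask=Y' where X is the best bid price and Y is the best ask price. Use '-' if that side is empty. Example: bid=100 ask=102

After op 1 [order #1] limit_sell(price=99, qty=8): fills=none; bids=[-] asks=[#1:8@99]
After op 2 [order #2] limit_sell(price=99, qty=8): fills=none; bids=[-] asks=[#1:8@99 #2:8@99]
After op 3 cancel(order #2): fills=none; bids=[-] asks=[#1:8@99]
After op 4 [order #3] limit_buy(price=103, qty=4): fills=#3x#1:4@99; bids=[-] asks=[#1:4@99]
After op 5 [order #4] limit_sell(price=101, qty=7): fills=none; bids=[-] asks=[#1:4@99 #4:7@101]

Answer: bid=- ask=99
bid=- ask=99
bid=- ask=99
bid=- ask=99
bid=- ask=99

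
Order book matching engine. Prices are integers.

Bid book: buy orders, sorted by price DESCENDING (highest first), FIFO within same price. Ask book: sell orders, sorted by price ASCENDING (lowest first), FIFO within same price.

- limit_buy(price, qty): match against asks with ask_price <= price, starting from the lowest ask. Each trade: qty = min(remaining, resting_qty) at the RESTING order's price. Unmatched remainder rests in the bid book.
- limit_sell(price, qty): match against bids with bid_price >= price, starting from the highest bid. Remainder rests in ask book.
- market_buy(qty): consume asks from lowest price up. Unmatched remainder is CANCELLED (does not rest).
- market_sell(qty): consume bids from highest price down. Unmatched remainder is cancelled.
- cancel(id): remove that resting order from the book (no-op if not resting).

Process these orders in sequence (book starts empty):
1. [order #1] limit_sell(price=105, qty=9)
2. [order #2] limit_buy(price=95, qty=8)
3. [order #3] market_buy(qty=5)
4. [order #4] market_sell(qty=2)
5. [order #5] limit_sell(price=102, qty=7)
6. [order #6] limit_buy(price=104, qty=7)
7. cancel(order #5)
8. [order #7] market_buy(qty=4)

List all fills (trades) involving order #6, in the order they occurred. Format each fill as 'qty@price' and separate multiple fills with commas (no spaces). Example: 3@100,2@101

After op 1 [order #1] limit_sell(price=105, qty=9): fills=none; bids=[-] asks=[#1:9@105]
After op 2 [order #2] limit_buy(price=95, qty=8): fills=none; bids=[#2:8@95] asks=[#1:9@105]
After op 3 [order #3] market_buy(qty=5): fills=#3x#1:5@105; bids=[#2:8@95] asks=[#1:4@105]
After op 4 [order #4] market_sell(qty=2): fills=#2x#4:2@95; bids=[#2:6@95] asks=[#1:4@105]
After op 5 [order #5] limit_sell(price=102, qty=7): fills=none; bids=[#2:6@95] asks=[#5:7@102 #1:4@105]
After op 6 [order #6] limit_buy(price=104, qty=7): fills=#6x#5:7@102; bids=[#2:6@95] asks=[#1:4@105]
After op 7 cancel(order #5): fills=none; bids=[#2:6@95] asks=[#1:4@105]
After op 8 [order #7] market_buy(qty=4): fills=#7x#1:4@105; bids=[#2:6@95] asks=[-]

Answer: 7@102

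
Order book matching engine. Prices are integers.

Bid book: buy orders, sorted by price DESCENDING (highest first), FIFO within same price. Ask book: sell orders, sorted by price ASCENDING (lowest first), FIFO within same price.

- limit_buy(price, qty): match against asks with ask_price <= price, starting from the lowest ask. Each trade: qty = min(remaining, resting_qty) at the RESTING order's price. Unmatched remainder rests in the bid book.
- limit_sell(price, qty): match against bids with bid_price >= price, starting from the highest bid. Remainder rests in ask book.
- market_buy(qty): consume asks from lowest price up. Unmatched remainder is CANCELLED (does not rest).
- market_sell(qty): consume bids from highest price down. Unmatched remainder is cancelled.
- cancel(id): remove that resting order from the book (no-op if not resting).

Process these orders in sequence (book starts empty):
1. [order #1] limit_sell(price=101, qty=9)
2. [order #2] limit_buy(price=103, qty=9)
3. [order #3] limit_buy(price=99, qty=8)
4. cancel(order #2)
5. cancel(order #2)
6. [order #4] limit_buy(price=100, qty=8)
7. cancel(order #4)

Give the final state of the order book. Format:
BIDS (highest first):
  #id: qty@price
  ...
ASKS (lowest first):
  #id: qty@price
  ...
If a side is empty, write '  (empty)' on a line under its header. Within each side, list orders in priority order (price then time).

After op 1 [order #1] limit_sell(price=101, qty=9): fills=none; bids=[-] asks=[#1:9@101]
After op 2 [order #2] limit_buy(price=103, qty=9): fills=#2x#1:9@101; bids=[-] asks=[-]
After op 3 [order #3] limit_buy(price=99, qty=8): fills=none; bids=[#3:8@99] asks=[-]
After op 4 cancel(order #2): fills=none; bids=[#3:8@99] asks=[-]
After op 5 cancel(order #2): fills=none; bids=[#3:8@99] asks=[-]
After op 6 [order #4] limit_buy(price=100, qty=8): fills=none; bids=[#4:8@100 #3:8@99] asks=[-]
After op 7 cancel(order #4): fills=none; bids=[#3:8@99] asks=[-]

Answer: BIDS (highest first):
  #3: 8@99
ASKS (lowest first):
  (empty)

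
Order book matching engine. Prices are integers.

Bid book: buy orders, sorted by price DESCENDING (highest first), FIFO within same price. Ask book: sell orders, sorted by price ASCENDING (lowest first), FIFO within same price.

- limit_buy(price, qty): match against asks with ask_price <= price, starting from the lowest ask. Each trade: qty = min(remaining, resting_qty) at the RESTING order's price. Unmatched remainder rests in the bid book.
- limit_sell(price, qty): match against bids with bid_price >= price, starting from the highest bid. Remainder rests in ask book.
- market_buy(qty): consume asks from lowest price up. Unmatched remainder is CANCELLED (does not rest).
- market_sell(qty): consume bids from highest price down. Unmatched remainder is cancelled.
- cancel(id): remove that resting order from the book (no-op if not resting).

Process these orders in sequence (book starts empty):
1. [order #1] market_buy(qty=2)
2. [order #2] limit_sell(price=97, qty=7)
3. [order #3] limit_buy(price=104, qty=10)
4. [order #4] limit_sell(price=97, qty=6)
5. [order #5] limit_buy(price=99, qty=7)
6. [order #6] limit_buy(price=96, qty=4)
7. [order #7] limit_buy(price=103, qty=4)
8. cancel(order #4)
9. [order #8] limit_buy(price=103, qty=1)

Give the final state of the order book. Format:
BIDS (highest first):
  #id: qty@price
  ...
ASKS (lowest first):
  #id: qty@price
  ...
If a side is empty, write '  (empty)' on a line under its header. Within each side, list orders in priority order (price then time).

Answer: BIDS (highest first):
  #7: 4@103
  #8: 1@103
  #5: 4@99
  #6: 4@96
ASKS (lowest first):
  (empty)

Derivation:
After op 1 [order #1] market_buy(qty=2): fills=none; bids=[-] asks=[-]
After op 2 [order #2] limit_sell(price=97, qty=7): fills=none; bids=[-] asks=[#2:7@97]
After op 3 [order #3] limit_buy(price=104, qty=10): fills=#3x#2:7@97; bids=[#3:3@104] asks=[-]
After op 4 [order #4] limit_sell(price=97, qty=6): fills=#3x#4:3@104; bids=[-] asks=[#4:3@97]
After op 5 [order #5] limit_buy(price=99, qty=7): fills=#5x#4:3@97; bids=[#5:4@99] asks=[-]
After op 6 [order #6] limit_buy(price=96, qty=4): fills=none; bids=[#5:4@99 #6:4@96] asks=[-]
After op 7 [order #7] limit_buy(price=103, qty=4): fills=none; bids=[#7:4@103 #5:4@99 #6:4@96] asks=[-]
After op 8 cancel(order #4): fills=none; bids=[#7:4@103 #5:4@99 #6:4@96] asks=[-]
After op 9 [order #8] limit_buy(price=103, qty=1): fills=none; bids=[#7:4@103 #8:1@103 #5:4@99 #6:4@96] asks=[-]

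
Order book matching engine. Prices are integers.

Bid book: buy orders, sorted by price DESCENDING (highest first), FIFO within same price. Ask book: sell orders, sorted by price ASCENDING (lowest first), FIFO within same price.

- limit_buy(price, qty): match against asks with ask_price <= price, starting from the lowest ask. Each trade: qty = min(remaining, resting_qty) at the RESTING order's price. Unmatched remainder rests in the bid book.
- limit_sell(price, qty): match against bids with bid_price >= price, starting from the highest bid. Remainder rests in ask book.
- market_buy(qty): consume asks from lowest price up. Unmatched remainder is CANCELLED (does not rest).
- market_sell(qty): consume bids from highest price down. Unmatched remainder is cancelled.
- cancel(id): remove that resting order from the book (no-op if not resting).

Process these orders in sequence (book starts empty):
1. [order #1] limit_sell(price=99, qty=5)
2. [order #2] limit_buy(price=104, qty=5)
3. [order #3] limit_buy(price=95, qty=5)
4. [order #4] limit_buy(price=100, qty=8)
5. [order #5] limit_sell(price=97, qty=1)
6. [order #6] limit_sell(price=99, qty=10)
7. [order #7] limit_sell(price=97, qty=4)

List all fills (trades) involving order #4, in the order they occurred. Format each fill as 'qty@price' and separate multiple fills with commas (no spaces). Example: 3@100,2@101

After op 1 [order #1] limit_sell(price=99, qty=5): fills=none; bids=[-] asks=[#1:5@99]
After op 2 [order #2] limit_buy(price=104, qty=5): fills=#2x#1:5@99; bids=[-] asks=[-]
After op 3 [order #3] limit_buy(price=95, qty=5): fills=none; bids=[#3:5@95] asks=[-]
After op 4 [order #4] limit_buy(price=100, qty=8): fills=none; bids=[#4:8@100 #3:5@95] asks=[-]
After op 5 [order #5] limit_sell(price=97, qty=1): fills=#4x#5:1@100; bids=[#4:7@100 #3:5@95] asks=[-]
After op 6 [order #6] limit_sell(price=99, qty=10): fills=#4x#6:7@100; bids=[#3:5@95] asks=[#6:3@99]
After op 7 [order #7] limit_sell(price=97, qty=4): fills=none; bids=[#3:5@95] asks=[#7:4@97 #6:3@99]

Answer: 1@100,7@100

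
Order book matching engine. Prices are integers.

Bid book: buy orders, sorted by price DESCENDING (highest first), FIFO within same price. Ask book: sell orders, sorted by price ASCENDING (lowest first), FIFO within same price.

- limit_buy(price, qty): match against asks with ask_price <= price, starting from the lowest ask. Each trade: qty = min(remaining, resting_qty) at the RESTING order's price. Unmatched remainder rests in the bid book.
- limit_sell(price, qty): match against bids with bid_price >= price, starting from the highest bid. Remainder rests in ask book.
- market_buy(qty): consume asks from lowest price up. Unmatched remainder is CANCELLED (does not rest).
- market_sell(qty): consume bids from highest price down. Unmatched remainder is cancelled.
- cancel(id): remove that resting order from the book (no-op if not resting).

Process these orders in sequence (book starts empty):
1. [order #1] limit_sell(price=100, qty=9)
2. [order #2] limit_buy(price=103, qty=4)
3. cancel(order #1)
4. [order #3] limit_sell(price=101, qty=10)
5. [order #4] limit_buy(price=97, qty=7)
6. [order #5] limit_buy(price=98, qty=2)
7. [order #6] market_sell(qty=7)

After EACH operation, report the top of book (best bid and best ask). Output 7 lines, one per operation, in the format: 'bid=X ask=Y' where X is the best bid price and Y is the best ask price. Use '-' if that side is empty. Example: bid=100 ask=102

Answer: bid=- ask=100
bid=- ask=100
bid=- ask=-
bid=- ask=101
bid=97 ask=101
bid=98 ask=101
bid=97 ask=101

Derivation:
After op 1 [order #1] limit_sell(price=100, qty=9): fills=none; bids=[-] asks=[#1:9@100]
After op 2 [order #2] limit_buy(price=103, qty=4): fills=#2x#1:4@100; bids=[-] asks=[#1:5@100]
After op 3 cancel(order #1): fills=none; bids=[-] asks=[-]
After op 4 [order #3] limit_sell(price=101, qty=10): fills=none; bids=[-] asks=[#3:10@101]
After op 5 [order #4] limit_buy(price=97, qty=7): fills=none; bids=[#4:7@97] asks=[#3:10@101]
After op 6 [order #5] limit_buy(price=98, qty=2): fills=none; bids=[#5:2@98 #4:7@97] asks=[#3:10@101]
After op 7 [order #6] market_sell(qty=7): fills=#5x#6:2@98 #4x#6:5@97; bids=[#4:2@97] asks=[#3:10@101]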